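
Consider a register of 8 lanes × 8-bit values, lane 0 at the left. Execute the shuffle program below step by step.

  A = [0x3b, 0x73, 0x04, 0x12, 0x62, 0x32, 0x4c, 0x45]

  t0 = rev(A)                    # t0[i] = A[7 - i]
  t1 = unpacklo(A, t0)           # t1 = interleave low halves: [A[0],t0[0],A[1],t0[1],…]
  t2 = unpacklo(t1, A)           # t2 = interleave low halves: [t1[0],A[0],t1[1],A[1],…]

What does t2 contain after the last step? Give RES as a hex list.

RES = [0x3b, 0x3b, 0x45, 0x73, 0x73, 0x04, 0x4c, 0x12]

t0 = [0x45, 0x4c, 0x32, 0x62, 0x12, 0x04, 0x73, 0x3b]
t1 = [0x3b, 0x45, 0x73, 0x4c, 0x04, 0x32, 0x12, 0x62]
t2 = [0x3b, 0x3b, 0x45, 0x73, 0x73, 0x04, 0x4c, 0x12]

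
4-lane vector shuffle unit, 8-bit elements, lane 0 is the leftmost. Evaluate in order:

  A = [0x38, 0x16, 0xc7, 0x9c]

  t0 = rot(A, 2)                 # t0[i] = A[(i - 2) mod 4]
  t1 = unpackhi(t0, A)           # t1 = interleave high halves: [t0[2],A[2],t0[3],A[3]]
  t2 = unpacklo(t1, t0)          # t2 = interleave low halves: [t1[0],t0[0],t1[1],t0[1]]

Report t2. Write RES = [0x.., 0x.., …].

  t0: c7 9c 38 16
  t1: 38 c7 16 9c
  t2: 38 c7 c7 9c

RES = [ 0x38  0xc7  0xc7  0x9c ]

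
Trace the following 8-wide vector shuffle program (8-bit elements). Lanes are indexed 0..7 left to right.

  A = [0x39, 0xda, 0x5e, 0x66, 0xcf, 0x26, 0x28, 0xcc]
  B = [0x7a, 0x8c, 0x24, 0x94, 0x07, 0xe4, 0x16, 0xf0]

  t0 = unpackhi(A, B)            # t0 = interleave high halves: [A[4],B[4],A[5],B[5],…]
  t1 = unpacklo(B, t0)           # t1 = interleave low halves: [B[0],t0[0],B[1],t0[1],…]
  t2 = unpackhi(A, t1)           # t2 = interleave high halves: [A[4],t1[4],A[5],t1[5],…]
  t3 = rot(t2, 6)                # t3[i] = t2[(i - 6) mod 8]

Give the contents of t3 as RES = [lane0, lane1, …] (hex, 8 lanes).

→ t0 |cf|07|26|e4|28|16|cc|f0|
→ t1 |7a|cf|8c|07|24|26|94|e4|
→ t2 |cf|24|26|26|28|94|cc|e4|
→ t3 |26|26|28|94|cc|e4|cf|24|

RES = [0x26, 0x26, 0x28, 0x94, 0xcc, 0xe4, 0xcf, 0x24]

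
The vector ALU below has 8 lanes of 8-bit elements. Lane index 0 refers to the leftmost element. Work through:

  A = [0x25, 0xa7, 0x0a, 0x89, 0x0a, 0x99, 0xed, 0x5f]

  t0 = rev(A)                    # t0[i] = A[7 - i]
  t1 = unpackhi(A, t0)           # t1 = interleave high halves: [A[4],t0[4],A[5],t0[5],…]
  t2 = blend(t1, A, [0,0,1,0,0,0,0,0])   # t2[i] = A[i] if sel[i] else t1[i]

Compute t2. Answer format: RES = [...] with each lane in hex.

RES = [ 0x0a  0x89  0x0a  0x0a  0xed  0xa7  0x5f  0x25 ]

→ t0 |5f|ed|99|0a|89|0a|a7|25|
→ t1 |0a|89|99|0a|ed|a7|5f|25|
→ t2 |0a|89|0a|0a|ed|a7|5f|25|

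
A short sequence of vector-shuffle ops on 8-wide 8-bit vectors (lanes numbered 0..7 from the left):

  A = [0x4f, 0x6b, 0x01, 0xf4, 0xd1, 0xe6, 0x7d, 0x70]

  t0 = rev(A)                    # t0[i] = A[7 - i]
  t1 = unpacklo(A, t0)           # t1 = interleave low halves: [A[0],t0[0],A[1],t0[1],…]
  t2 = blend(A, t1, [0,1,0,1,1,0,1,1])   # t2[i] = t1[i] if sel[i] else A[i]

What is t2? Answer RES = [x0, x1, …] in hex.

RES = [ 0x4f  0x70  0x01  0x7d  0x01  0xe6  0xf4  0xd1 ]

t0 = [0x70, 0x7d, 0xe6, 0xd1, 0xf4, 0x01, 0x6b, 0x4f]
t1 = [0x4f, 0x70, 0x6b, 0x7d, 0x01, 0xe6, 0xf4, 0xd1]
t2 = [0x4f, 0x70, 0x01, 0x7d, 0x01, 0xe6, 0xf4, 0xd1]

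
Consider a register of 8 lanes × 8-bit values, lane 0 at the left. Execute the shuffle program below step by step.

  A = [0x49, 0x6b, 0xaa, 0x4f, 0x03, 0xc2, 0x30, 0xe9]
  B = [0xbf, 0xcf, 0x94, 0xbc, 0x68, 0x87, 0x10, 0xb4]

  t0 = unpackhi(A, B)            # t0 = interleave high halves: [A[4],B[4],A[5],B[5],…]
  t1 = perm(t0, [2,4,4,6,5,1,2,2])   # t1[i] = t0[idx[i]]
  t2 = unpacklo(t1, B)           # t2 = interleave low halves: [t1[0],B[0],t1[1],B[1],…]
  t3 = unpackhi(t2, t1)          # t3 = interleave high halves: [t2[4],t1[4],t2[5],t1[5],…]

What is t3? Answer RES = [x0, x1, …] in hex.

RES = [0x30, 0x10, 0x94, 0x68, 0xe9, 0xc2, 0xbc, 0xc2]

→ t0 |03|68|c2|87|30|10|e9|b4|
→ t1 |c2|30|30|e9|10|68|c2|c2|
→ t2 |c2|bf|30|cf|30|94|e9|bc|
→ t3 |30|10|94|68|e9|c2|bc|c2|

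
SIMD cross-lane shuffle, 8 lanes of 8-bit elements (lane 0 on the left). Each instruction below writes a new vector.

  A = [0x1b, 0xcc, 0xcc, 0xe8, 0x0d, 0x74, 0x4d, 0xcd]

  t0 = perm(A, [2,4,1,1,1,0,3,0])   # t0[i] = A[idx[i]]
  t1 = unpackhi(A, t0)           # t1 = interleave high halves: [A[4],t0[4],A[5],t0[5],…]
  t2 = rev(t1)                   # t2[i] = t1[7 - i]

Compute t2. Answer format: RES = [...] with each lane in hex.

RES = [ 0x1b  0xcd  0xe8  0x4d  0x1b  0x74  0xcc  0x0d ]

  t0: cc 0d cc cc cc 1b e8 1b
  t1: 0d cc 74 1b 4d e8 cd 1b
  t2: 1b cd e8 4d 1b 74 cc 0d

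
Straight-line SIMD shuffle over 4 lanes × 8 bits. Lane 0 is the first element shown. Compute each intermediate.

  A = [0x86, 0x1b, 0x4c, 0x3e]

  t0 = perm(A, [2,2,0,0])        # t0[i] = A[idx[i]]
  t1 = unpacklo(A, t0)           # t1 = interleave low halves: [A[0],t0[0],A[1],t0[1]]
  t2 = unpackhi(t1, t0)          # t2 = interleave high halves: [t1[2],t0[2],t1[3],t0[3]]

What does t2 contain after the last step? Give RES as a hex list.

→ t0 |4c|4c|86|86|
→ t1 |86|4c|1b|4c|
→ t2 |1b|86|4c|86|

RES = [0x1b, 0x86, 0x4c, 0x86]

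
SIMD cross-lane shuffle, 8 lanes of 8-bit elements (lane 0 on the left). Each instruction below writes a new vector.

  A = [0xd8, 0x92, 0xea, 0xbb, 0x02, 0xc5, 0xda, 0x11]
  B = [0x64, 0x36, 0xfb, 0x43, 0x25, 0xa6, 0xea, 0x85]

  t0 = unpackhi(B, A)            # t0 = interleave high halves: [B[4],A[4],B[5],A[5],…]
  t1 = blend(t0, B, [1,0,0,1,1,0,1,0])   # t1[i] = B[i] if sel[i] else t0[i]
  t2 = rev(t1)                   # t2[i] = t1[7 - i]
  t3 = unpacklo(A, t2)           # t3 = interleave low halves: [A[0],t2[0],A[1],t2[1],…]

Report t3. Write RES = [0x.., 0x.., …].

  t0: 25 02 a6 c5 ea da 85 11
  t1: 64 02 a6 43 25 da ea 11
  t2: 11 ea da 25 43 a6 02 64
  t3: d8 11 92 ea ea da bb 25

RES = [0xd8, 0x11, 0x92, 0xea, 0xea, 0xda, 0xbb, 0x25]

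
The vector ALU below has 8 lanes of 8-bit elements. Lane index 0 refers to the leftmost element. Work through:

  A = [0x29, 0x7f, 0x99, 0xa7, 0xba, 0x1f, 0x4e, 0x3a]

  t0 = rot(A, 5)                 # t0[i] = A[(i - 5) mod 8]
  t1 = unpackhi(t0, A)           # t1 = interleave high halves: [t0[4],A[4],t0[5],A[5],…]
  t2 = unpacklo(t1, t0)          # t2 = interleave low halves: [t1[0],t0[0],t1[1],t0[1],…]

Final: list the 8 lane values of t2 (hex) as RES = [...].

RES = [0x3a, 0xa7, 0xba, 0xba, 0x29, 0x1f, 0x1f, 0x4e]

  t0: a7 ba 1f 4e 3a 29 7f 99
  t1: 3a ba 29 1f 7f 4e 99 3a
  t2: 3a a7 ba ba 29 1f 1f 4e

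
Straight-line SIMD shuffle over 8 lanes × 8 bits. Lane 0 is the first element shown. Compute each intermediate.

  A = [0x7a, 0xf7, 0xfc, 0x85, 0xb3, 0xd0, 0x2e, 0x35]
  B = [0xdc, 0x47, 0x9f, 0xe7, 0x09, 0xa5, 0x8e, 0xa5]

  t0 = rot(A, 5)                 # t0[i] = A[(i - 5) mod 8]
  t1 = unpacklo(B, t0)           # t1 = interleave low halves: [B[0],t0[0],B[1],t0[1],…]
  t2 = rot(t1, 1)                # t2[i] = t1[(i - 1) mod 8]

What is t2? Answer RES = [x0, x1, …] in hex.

RES = [0x2e, 0xdc, 0x85, 0x47, 0xb3, 0x9f, 0xd0, 0xe7]

  t0: 85 b3 d0 2e 35 7a f7 fc
  t1: dc 85 47 b3 9f d0 e7 2e
  t2: 2e dc 85 47 b3 9f d0 e7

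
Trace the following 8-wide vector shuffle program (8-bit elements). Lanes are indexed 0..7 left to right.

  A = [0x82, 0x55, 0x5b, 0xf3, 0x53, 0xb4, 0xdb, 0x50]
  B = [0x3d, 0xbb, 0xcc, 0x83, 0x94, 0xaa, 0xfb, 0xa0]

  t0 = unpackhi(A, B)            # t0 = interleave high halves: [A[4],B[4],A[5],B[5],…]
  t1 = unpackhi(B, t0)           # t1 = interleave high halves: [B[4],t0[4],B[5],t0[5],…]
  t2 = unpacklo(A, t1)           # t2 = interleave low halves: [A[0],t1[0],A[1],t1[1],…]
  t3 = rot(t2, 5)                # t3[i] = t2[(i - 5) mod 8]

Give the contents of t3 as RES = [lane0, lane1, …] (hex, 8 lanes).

t0 = [0x53, 0x94, 0xb4, 0xaa, 0xdb, 0xfb, 0x50, 0xa0]
t1 = [0x94, 0xdb, 0xaa, 0xfb, 0xfb, 0x50, 0xa0, 0xa0]
t2 = [0x82, 0x94, 0x55, 0xdb, 0x5b, 0xaa, 0xf3, 0xfb]
t3 = [0xdb, 0x5b, 0xaa, 0xf3, 0xfb, 0x82, 0x94, 0x55]

RES = [0xdb, 0x5b, 0xaa, 0xf3, 0xfb, 0x82, 0x94, 0x55]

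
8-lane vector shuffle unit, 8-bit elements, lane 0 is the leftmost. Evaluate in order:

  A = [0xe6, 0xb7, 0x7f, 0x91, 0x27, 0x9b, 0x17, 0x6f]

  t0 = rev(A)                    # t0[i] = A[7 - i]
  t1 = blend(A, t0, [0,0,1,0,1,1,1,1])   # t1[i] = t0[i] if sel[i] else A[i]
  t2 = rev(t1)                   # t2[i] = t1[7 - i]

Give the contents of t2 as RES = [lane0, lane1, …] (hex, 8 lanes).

  t0: 6f 17 9b 27 91 7f b7 e6
  t1: e6 b7 9b 91 91 7f b7 e6
  t2: e6 b7 7f 91 91 9b b7 e6

RES = [0xe6, 0xb7, 0x7f, 0x91, 0x91, 0x9b, 0xb7, 0xe6]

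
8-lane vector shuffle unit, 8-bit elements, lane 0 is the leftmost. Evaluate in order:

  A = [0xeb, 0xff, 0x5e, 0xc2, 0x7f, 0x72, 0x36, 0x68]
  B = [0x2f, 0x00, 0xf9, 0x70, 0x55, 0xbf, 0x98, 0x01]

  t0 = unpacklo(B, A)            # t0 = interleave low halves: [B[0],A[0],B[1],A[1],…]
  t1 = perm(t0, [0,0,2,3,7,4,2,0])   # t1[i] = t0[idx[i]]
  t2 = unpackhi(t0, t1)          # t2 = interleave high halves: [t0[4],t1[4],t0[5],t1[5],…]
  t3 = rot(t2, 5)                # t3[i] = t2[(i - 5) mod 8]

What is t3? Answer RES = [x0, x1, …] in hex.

t0 = [0x2f, 0xeb, 0x00, 0xff, 0xf9, 0x5e, 0x70, 0xc2]
t1 = [0x2f, 0x2f, 0x00, 0xff, 0xc2, 0xf9, 0x00, 0x2f]
t2 = [0xf9, 0xc2, 0x5e, 0xf9, 0x70, 0x00, 0xc2, 0x2f]
t3 = [0xf9, 0x70, 0x00, 0xc2, 0x2f, 0xf9, 0xc2, 0x5e]

RES = [ 0xf9  0x70  0x00  0xc2  0x2f  0xf9  0xc2  0x5e ]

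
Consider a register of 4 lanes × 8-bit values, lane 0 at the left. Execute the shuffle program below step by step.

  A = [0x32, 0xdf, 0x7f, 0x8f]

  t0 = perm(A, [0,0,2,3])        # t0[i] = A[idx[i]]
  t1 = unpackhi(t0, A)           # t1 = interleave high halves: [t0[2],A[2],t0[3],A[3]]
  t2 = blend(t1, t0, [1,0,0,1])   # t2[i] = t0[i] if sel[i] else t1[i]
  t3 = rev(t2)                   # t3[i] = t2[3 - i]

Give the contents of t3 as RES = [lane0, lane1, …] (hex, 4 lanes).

→ t0 |32|32|7f|8f|
→ t1 |7f|7f|8f|8f|
→ t2 |32|7f|8f|8f|
→ t3 |8f|8f|7f|32|

RES = [0x8f, 0x8f, 0x7f, 0x32]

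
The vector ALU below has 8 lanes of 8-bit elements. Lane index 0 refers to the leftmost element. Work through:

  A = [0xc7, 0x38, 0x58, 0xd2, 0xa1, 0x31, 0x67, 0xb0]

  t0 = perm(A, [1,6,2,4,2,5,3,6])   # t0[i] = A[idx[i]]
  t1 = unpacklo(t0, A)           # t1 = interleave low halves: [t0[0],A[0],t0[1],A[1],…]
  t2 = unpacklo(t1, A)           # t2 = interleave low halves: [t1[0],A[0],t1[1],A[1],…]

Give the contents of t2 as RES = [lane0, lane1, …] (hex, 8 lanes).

t0 = [0x38, 0x67, 0x58, 0xa1, 0x58, 0x31, 0xd2, 0x67]
t1 = [0x38, 0xc7, 0x67, 0x38, 0x58, 0x58, 0xa1, 0xd2]
t2 = [0x38, 0xc7, 0xc7, 0x38, 0x67, 0x58, 0x38, 0xd2]

RES = [ 0x38  0xc7  0xc7  0x38  0x67  0x58  0x38  0xd2 ]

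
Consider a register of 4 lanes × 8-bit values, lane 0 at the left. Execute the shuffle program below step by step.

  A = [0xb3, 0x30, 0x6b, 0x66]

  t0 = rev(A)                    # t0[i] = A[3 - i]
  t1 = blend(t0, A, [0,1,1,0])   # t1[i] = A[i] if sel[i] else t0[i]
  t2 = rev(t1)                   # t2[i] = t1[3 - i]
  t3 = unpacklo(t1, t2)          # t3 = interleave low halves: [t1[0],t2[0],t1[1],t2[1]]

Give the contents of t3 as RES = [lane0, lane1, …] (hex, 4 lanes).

RES = [0x66, 0xb3, 0x30, 0x6b]

  t0: 66 6b 30 b3
  t1: 66 30 6b b3
  t2: b3 6b 30 66
  t3: 66 b3 30 6b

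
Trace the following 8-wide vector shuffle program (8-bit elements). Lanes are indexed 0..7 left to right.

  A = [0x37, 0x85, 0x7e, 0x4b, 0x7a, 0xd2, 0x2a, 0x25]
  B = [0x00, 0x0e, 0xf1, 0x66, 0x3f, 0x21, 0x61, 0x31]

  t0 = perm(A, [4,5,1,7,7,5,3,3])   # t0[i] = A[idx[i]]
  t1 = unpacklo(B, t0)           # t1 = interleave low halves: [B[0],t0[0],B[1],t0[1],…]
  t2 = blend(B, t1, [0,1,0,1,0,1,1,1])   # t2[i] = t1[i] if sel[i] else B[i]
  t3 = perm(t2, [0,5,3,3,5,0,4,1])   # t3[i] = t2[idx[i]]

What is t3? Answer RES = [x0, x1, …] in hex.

RES = [ 0x00  0x85  0xd2  0xd2  0x85  0x00  0x3f  0x7a ]

  t0: 7a d2 85 25 25 d2 4b 4b
  t1: 00 7a 0e d2 f1 85 66 25
  t2: 00 7a f1 d2 3f 85 66 25
  t3: 00 85 d2 d2 85 00 3f 7a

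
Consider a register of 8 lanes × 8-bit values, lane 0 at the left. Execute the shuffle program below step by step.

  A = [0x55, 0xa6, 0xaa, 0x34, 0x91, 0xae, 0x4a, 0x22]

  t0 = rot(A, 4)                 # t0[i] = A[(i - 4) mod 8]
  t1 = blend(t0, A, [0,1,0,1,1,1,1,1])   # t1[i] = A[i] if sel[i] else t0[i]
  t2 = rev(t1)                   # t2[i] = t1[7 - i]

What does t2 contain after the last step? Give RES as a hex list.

RES = [0x22, 0x4a, 0xae, 0x91, 0x34, 0x4a, 0xa6, 0x91]

  t0: 91 ae 4a 22 55 a6 aa 34
  t1: 91 a6 4a 34 91 ae 4a 22
  t2: 22 4a ae 91 34 4a a6 91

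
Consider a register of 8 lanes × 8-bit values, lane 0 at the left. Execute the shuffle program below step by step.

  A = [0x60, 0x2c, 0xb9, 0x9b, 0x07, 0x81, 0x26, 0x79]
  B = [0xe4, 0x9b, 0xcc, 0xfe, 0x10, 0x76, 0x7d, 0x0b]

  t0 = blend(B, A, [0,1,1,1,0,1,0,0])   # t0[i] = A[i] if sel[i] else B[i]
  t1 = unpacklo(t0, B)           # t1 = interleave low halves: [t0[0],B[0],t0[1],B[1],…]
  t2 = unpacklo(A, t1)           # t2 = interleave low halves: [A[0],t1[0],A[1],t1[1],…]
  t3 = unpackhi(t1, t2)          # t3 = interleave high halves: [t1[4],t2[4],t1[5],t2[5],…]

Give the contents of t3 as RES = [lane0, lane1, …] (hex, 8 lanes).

  t0: e4 2c b9 9b 10 81 7d 0b
  t1: e4 e4 2c 9b b9 cc 9b fe
  t2: 60 e4 2c e4 b9 2c 9b 9b
  t3: b9 b9 cc 2c 9b 9b fe 9b

RES = [0xb9, 0xb9, 0xcc, 0x2c, 0x9b, 0x9b, 0xfe, 0x9b]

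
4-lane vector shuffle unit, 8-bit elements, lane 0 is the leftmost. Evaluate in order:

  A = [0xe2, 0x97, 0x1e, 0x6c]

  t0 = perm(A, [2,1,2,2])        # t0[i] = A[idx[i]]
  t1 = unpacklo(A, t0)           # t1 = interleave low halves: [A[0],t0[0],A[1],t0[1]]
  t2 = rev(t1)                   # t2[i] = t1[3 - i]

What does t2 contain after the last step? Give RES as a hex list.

  t0: 1e 97 1e 1e
  t1: e2 1e 97 97
  t2: 97 97 1e e2

RES = [0x97, 0x97, 0x1e, 0xe2]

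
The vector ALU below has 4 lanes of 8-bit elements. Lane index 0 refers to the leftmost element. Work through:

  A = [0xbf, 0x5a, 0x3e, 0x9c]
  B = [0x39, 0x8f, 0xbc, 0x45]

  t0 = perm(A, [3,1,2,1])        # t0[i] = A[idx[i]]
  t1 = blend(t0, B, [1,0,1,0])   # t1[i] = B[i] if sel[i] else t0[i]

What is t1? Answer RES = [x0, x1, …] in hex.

RES = [0x39, 0x5a, 0xbc, 0x5a]

→ t0 |9c|5a|3e|5a|
→ t1 |39|5a|bc|5a|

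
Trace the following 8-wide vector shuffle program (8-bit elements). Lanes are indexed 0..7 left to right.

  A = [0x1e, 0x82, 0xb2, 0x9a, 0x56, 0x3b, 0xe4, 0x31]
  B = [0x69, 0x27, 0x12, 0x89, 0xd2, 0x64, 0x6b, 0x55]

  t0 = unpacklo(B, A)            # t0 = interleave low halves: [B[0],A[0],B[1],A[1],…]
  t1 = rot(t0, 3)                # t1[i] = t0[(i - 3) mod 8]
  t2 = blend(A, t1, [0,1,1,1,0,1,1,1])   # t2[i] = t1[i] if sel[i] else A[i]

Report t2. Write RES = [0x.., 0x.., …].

RES = [ 0x1e  0x89  0x9a  0x69  0x56  0x27  0x82  0x12 ]

→ t0 |69|1e|27|82|12|b2|89|9a|
→ t1 |b2|89|9a|69|1e|27|82|12|
→ t2 |1e|89|9a|69|56|27|82|12|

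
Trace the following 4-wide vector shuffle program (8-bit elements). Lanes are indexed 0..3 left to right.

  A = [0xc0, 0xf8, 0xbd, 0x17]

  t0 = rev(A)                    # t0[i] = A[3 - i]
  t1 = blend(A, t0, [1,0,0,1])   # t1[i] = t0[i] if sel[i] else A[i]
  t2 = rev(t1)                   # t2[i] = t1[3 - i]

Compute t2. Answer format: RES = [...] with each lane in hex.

t0 = [0x17, 0xbd, 0xf8, 0xc0]
t1 = [0x17, 0xf8, 0xbd, 0xc0]
t2 = [0xc0, 0xbd, 0xf8, 0x17]

RES = [ 0xc0  0xbd  0xf8  0x17 ]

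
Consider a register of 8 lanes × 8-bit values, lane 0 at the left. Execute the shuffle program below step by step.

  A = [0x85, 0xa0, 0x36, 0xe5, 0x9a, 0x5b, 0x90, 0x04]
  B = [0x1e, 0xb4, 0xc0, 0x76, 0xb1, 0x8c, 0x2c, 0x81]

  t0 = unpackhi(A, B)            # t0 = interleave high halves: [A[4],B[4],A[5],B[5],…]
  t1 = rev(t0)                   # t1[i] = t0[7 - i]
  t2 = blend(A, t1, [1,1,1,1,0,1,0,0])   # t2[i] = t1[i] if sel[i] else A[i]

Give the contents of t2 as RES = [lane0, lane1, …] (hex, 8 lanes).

→ t0 |9a|b1|5b|8c|90|2c|04|81|
→ t1 |81|04|2c|90|8c|5b|b1|9a|
→ t2 |81|04|2c|90|9a|5b|90|04|

RES = [0x81, 0x04, 0x2c, 0x90, 0x9a, 0x5b, 0x90, 0x04]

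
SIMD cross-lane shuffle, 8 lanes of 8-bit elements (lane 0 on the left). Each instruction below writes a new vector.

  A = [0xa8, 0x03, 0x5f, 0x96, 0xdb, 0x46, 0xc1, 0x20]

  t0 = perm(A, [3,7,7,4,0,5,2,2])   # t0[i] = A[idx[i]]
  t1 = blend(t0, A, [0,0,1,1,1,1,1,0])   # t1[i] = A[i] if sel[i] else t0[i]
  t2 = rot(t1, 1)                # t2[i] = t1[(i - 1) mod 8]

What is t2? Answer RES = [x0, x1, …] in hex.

→ t0 |96|20|20|db|a8|46|5f|5f|
→ t1 |96|20|5f|96|db|46|c1|5f|
→ t2 |5f|96|20|5f|96|db|46|c1|

RES = [0x5f, 0x96, 0x20, 0x5f, 0x96, 0xdb, 0x46, 0xc1]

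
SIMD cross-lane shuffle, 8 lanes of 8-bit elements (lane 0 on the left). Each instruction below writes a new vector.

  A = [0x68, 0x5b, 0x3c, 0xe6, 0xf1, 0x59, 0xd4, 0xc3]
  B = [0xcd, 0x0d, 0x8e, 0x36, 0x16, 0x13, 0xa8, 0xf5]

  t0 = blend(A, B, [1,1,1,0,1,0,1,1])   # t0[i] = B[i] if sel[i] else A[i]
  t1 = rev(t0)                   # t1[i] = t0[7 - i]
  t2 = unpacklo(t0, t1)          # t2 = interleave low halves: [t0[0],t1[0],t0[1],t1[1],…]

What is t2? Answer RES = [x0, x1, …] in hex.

RES = [ 0xcd  0xf5  0x0d  0xa8  0x8e  0x59  0xe6  0x16 ]

→ t0 |cd|0d|8e|e6|16|59|a8|f5|
→ t1 |f5|a8|59|16|e6|8e|0d|cd|
→ t2 |cd|f5|0d|a8|8e|59|e6|16|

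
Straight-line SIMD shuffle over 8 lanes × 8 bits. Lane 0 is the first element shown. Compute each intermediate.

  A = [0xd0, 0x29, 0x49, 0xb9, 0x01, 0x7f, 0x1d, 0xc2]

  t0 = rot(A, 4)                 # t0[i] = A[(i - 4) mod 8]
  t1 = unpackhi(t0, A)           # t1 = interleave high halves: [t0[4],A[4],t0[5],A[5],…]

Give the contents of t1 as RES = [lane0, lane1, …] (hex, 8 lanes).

t0 = [0x01, 0x7f, 0x1d, 0xc2, 0xd0, 0x29, 0x49, 0xb9]
t1 = [0xd0, 0x01, 0x29, 0x7f, 0x49, 0x1d, 0xb9, 0xc2]

RES = [0xd0, 0x01, 0x29, 0x7f, 0x49, 0x1d, 0xb9, 0xc2]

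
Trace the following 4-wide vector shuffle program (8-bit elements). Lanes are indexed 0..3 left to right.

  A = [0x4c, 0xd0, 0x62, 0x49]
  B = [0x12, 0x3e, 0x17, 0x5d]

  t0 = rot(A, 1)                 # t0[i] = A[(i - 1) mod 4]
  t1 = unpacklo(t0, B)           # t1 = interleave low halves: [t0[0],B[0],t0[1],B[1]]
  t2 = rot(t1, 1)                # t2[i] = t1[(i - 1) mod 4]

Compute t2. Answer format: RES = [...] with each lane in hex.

RES = [0x3e, 0x49, 0x12, 0x4c]

t0 = [0x49, 0x4c, 0xd0, 0x62]
t1 = [0x49, 0x12, 0x4c, 0x3e]
t2 = [0x3e, 0x49, 0x12, 0x4c]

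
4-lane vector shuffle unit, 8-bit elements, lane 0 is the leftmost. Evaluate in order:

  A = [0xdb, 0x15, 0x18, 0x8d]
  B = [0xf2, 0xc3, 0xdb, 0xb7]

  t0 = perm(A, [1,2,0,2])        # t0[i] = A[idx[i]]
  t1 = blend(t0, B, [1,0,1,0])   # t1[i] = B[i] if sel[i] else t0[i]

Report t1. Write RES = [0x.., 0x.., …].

  t0: 15 18 db 18
  t1: f2 18 db 18

RES = [ 0xf2  0x18  0xdb  0x18 ]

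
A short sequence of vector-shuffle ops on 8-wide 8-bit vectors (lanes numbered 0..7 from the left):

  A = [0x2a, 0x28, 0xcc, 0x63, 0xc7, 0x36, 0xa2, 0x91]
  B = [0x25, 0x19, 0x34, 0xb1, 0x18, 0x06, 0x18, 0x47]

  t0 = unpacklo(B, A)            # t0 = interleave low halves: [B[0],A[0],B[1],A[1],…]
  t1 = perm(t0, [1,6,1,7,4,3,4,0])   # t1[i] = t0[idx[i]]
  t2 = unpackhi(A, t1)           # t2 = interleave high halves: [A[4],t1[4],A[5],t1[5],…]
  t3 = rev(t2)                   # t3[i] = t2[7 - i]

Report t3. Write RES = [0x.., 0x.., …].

  t0: 25 2a 19 28 34 cc b1 63
  t1: 2a b1 2a 63 34 28 34 25
  t2: c7 34 36 28 a2 34 91 25
  t3: 25 91 34 a2 28 36 34 c7

RES = [ 0x25  0x91  0x34  0xa2  0x28  0x36  0x34  0xc7 ]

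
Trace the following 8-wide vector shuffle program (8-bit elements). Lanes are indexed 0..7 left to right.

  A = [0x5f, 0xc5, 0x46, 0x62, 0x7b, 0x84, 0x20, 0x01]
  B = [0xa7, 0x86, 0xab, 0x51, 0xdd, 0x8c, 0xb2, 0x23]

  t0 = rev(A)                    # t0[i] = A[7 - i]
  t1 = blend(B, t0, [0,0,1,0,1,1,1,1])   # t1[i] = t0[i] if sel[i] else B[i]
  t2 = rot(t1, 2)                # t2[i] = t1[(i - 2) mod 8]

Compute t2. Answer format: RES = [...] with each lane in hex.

RES = [0xc5, 0x5f, 0xa7, 0x86, 0x84, 0x51, 0x62, 0x46]

  t0: 01 20 84 7b 62 46 c5 5f
  t1: a7 86 84 51 62 46 c5 5f
  t2: c5 5f a7 86 84 51 62 46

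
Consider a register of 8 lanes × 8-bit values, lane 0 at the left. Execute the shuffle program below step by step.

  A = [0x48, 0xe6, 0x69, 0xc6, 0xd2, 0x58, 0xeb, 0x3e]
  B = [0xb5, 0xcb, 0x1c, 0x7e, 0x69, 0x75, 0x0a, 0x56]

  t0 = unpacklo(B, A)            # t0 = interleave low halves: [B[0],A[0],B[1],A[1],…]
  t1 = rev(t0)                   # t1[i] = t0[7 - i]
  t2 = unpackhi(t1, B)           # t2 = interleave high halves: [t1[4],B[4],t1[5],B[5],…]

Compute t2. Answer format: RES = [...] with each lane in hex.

RES = [0xe6, 0x69, 0xcb, 0x75, 0x48, 0x0a, 0xb5, 0x56]

t0 = [0xb5, 0x48, 0xcb, 0xe6, 0x1c, 0x69, 0x7e, 0xc6]
t1 = [0xc6, 0x7e, 0x69, 0x1c, 0xe6, 0xcb, 0x48, 0xb5]
t2 = [0xe6, 0x69, 0xcb, 0x75, 0x48, 0x0a, 0xb5, 0x56]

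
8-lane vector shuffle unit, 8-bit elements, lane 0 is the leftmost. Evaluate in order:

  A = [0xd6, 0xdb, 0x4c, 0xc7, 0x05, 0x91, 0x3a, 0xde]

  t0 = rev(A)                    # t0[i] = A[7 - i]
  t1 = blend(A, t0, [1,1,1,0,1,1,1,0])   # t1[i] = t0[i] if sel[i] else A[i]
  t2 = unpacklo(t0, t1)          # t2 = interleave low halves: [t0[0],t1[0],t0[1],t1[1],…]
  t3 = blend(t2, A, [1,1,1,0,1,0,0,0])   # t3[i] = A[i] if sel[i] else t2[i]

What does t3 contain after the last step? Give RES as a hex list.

RES = [ 0xd6  0xdb  0x4c  0x3a  0x05  0x91  0x05  0xc7 ]

t0 = [0xde, 0x3a, 0x91, 0x05, 0xc7, 0x4c, 0xdb, 0xd6]
t1 = [0xde, 0x3a, 0x91, 0xc7, 0xc7, 0x4c, 0xdb, 0xde]
t2 = [0xde, 0xde, 0x3a, 0x3a, 0x91, 0x91, 0x05, 0xc7]
t3 = [0xd6, 0xdb, 0x4c, 0x3a, 0x05, 0x91, 0x05, 0xc7]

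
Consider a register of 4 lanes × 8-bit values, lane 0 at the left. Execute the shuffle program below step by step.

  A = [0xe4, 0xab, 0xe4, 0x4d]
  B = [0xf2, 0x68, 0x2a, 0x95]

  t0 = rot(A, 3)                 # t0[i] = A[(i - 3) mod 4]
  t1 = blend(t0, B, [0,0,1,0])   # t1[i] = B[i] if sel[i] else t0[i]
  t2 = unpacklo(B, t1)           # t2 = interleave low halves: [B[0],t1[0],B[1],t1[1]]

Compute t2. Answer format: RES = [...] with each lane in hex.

  t0: ab e4 4d e4
  t1: ab e4 2a e4
  t2: f2 ab 68 e4

RES = [0xf2, 0xab, 0x68, 0xe4]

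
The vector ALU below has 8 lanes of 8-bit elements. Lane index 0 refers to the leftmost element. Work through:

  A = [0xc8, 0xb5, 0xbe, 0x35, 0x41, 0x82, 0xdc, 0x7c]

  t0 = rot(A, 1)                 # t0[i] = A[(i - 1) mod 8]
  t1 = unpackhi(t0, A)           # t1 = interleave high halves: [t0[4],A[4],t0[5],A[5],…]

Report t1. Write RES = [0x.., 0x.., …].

RES = [ 0x35  0x41  0x41  0x82  0x82  0xdc  0xdc  0x7c ]

  t0: 7c c8 b5 be 35 41 82 dc
  t1: 35 41 41 82 82 dc dc 7c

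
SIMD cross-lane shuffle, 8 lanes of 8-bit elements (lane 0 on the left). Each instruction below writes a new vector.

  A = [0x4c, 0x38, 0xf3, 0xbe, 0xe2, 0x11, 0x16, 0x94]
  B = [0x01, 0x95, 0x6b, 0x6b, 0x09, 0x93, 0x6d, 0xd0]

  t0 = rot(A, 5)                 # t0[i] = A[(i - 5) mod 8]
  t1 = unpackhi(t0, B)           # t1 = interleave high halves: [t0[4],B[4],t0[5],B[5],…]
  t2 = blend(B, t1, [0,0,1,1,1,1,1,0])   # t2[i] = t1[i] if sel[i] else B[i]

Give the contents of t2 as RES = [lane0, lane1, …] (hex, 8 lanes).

→ t0 |be|e2|11|16|94|4c|38|f3|
→ t1 |94|09|4c|93|38|6d|f3|d0|
→ t2 |01|95|4c|93|38|6d|f3|d0|

RES = [0x01, 0x95, 0x4c, 0x93, 0x38, 0x6d, 0xf3, 0xd0]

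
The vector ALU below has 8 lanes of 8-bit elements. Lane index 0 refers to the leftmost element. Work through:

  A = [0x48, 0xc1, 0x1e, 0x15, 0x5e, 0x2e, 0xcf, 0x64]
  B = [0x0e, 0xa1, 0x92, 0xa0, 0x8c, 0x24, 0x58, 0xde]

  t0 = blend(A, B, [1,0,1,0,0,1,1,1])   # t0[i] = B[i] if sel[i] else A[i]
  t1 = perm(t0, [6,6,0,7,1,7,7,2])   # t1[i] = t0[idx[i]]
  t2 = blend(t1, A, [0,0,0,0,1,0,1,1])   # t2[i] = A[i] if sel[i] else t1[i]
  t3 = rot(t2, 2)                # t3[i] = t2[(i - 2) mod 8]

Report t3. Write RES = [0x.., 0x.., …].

t0 = [0x0e, 0xc1, 0x92, 0x15, 0x5e, 0x24, 0x58, 0xde]
t1 = [0x58, 0x58, 0x0e, 0xde, 0xc1, 0xde, 0xde, 0x92]
t2 = [0x58, 0x58, 0x0e, 0xde, 0x5e, 0xde, 0xcf, 0x64]
t3 = [0xcf, 0x64, 0x58, 0x58, 0x0e, 0xde, 0x5e, 0xde]

RES = [ 0xcf  0x64  0x58  0x58  0x0e  0xde  0x5e  0xde ]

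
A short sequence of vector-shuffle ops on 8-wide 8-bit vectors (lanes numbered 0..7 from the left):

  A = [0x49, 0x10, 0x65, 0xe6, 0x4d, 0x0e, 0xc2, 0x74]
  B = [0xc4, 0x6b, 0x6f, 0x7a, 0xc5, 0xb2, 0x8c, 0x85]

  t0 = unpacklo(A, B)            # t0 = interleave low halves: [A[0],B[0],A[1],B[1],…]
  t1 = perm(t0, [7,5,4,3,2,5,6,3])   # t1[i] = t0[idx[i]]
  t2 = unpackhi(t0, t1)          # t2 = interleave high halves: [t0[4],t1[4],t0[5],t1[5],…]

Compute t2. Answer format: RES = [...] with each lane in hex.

RES = [ 0x65  0x10  0x6f  0x6f  0xe6  0xe6  0x7a  0x6b ]

t0 = [0x49, 0xc4, 0x10, 0x6b, 0x65, 0x6f, 0xe6, 0x7a]
t1 = [0x7a, 0x6f, 0x65, 0x6b, 0x10, 0x6f, 0xe6, 0x6b]
t2 = [0x65, 0x10, 0x6f, 0x6f, 0xe6, 0xe6, 0x7a, 0x6b]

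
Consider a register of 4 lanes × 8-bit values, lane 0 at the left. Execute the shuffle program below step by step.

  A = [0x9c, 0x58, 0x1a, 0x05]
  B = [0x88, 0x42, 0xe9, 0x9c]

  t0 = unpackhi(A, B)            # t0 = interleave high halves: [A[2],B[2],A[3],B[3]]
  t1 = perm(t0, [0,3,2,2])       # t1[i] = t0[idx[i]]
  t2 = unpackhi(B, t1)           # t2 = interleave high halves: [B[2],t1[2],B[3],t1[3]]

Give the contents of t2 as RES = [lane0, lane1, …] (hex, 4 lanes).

t0 = [0x1a, 0xe9, 0x05, 0x9c]
t1 = [0x1a, 0x9c, 0x05, 0x05]
t2 = [0xe9, 0x05, 0x9c, 0x05]

RES = [0xe9, 0x05, 0x9c, 0x05]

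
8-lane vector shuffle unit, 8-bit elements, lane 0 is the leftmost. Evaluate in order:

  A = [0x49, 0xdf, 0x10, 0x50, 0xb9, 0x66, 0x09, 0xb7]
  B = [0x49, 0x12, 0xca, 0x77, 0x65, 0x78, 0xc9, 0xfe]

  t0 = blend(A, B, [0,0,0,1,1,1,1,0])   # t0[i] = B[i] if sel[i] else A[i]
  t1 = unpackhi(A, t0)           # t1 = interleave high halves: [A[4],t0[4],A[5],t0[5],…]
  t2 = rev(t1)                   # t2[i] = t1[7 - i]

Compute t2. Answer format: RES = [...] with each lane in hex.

RES = [0xb7, 0xb7, 0xc9, 0x09, 0x78, 0x66, 0x65, 0xb9]

  t0: 49 df 10 77 65 78 c9 b7
  t1: b9 65 66 78 09 c9 b7 b7
  t2: b7 b7 c9 09 78 66 65 b9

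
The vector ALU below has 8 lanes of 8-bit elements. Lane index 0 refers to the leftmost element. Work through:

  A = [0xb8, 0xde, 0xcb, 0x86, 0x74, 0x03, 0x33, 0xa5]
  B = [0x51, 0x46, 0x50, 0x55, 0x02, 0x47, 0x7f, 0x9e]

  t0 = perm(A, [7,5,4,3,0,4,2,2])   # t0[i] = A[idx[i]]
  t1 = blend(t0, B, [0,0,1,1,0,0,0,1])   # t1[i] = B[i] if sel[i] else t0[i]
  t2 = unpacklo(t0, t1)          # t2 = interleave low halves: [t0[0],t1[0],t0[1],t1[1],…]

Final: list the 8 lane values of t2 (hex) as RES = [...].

RES = [0xa5, 0xa5, 0x03, 0x03, 0x74, 0x50, 0x86, 0x55]

  t0: a5 03 74 86 b8 74 cb cb
  t1: a5 03 50 55 b8 74 cb 9e
  t2: a5 a5 03 03 74 50 86 55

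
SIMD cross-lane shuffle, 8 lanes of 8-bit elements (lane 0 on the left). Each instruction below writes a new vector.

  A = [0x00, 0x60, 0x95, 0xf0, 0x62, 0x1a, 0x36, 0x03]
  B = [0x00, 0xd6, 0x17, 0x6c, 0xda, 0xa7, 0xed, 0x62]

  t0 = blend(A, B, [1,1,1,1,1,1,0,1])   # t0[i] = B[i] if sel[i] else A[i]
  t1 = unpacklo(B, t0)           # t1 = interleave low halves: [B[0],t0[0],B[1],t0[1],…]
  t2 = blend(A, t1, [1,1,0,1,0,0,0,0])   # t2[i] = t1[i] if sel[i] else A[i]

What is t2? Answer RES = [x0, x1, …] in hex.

RES = [0x00, 0x00, 0x95, 0xd6, 0x62, 0x1a, 0x36, 0x03]

t0 = [0x00, 0xd6, 0x17, 0x6c, 0xda, 0xa7, 0x36, 0x62]
t1 = [0x00, 0x00, 0xd6, 0xd6, 0x17, 0x17, 0x6c, 0x6c]
t2 = [0x00, 0x00, 0x95, 0xd6, 0x62, 0x1a, 0x36, 0x03]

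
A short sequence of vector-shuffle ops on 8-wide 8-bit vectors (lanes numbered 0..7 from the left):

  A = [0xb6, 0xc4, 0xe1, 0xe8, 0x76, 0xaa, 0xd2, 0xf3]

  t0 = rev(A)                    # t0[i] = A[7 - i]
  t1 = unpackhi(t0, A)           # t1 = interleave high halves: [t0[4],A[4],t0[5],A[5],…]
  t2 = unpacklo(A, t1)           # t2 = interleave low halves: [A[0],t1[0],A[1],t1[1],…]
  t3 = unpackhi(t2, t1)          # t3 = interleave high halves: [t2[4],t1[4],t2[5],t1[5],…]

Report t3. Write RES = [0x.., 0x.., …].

RES = [0xe1, 0xc4, 0xe1, 0xd2, 0xe8, 0xb6, 0xaa, 0xf3]

→ t0 |f3|d2|aa|76|e8|e1|c4|b6|
→ t1 |e8|76|e1|aa|c4|d2|b6|f3|
→ t2 |b6|e8|c4|76|e1|e1|e8|aa|
→ t3 |e1|c4|e1|d2|e8|b6|aa|f3|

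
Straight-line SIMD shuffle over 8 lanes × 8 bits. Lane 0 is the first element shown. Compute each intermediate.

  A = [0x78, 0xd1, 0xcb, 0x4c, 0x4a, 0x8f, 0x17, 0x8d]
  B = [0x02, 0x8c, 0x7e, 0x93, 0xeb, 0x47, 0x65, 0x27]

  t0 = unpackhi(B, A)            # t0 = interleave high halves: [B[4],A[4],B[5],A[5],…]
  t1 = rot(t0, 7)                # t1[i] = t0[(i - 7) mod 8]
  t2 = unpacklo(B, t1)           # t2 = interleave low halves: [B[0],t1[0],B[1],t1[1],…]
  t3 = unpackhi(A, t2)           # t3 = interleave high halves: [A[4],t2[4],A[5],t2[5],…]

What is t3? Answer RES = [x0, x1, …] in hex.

  t0: eb 4a 47 8f 65 17 27 8d
  t1: 4a 47 8f 65 17 27 8d eb
  t2: 02 4a 8c 47 7e 8f 93 65
  t3: 4a 7e 8f 8f 17 93 8d 65

RES = [ 0x4a  0x7e  0x8f  0x8f  0x17  0x93  0x8d  0x65 ]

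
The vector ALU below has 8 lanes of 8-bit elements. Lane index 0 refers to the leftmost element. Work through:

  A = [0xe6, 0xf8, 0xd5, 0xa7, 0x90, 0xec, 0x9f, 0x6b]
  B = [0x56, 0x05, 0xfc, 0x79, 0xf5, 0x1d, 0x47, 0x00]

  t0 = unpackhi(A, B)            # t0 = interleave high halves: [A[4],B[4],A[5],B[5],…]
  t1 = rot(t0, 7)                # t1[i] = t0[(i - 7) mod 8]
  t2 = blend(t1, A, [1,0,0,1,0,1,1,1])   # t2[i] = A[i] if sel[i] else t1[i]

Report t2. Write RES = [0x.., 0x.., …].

RES = [ 0xe6  0xec  0x1d  0xa7  0x47  0xec  0x9f  0x6b ]

t0 = [0x90, 0xf5, 0xec, 0x1d, 0x9f, 0x47, 0x6b, 0x00]
t1 = [0xf5, 0xec, 0x1d, 0x9f, 0x47, 0x6b, 0x00, 0x90]
t2 = [0xe6, 0xec, 0x1d, 0xa7, 0x47, 0xec, 0x9f, 0x6b]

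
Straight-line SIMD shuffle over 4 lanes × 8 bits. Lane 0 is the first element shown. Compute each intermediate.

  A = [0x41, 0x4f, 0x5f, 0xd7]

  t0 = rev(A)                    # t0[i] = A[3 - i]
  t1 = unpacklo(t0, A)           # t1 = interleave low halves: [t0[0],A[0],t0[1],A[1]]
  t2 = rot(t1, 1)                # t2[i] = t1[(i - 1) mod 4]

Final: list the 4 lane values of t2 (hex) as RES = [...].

t0 = [0xd7, 0x5f, 0x4f, 0x41]
t1 = [0xd7, 0x41, 0x5f, 0x4f]
t2 = [0x4f, 0xd7, 0x41, 0x5f]

RES = [0x4f, 0xd7, 0x41, 0x5f]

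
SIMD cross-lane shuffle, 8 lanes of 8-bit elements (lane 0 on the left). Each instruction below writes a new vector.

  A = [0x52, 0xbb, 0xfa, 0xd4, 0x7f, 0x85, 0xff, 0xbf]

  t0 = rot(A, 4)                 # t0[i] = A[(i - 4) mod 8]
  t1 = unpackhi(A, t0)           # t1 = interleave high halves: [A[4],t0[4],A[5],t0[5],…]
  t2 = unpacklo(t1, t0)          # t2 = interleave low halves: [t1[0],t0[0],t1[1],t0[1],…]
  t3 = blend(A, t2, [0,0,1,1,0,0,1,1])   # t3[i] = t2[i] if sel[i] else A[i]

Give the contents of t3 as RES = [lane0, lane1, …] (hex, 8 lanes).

RES = [ 0x52  0xbb  0x52  0x85  0x7f  0x85  0xbb  0xbf ]

t0 = [0x7f, 0x85, 0xff, 0xbf, 0x52, 0xbb, 0xfa, 0xd4]
t1 = [0x7f, 0x52, 0x85, 0xbb, 0xff, 0xfa, 0xbf, 0xd4]
t2 = [0x7f, 0x7f, 0x52, 0x85, 0x85, 0xff, 0xbb, 0xbf]
t3 = [0x52, 0xbb, 0x52, 0x85, 0x7f, 0x85, 0xbb, 0xbf]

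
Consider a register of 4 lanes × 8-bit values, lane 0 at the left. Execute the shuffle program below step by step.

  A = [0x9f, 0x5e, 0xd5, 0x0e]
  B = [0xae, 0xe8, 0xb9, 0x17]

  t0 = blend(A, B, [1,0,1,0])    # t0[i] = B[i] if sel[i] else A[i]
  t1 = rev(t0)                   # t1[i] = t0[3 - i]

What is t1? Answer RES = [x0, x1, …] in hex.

t0 = [0xae, 0x5e, 0xb9, 0x0e]
t1 = [0x0e, 0xb9, 0x5e, 0xae]

RES = [0x0e, 0xb9, 0x5e, 0xae]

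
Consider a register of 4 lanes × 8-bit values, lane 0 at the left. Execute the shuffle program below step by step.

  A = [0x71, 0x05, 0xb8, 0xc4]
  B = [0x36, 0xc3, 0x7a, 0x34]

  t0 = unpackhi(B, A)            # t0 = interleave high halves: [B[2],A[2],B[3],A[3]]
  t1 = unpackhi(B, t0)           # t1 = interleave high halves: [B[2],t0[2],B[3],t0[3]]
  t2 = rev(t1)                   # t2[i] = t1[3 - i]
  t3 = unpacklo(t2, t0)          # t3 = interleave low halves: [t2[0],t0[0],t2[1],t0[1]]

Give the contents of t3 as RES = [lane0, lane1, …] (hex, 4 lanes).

t0 = [0x7a, 0xb8, 0x34, 0xc4]
t1 = [0x7a, 0x34, 0x34, 0xc4]
t2 = [0xc4, 0x34, 0x34, 0x7a]
t3 = [0xc4, 0x7a, 0x34, 0xb8]

RES = [0xc4, 0x7a, 0x34, 0xb8]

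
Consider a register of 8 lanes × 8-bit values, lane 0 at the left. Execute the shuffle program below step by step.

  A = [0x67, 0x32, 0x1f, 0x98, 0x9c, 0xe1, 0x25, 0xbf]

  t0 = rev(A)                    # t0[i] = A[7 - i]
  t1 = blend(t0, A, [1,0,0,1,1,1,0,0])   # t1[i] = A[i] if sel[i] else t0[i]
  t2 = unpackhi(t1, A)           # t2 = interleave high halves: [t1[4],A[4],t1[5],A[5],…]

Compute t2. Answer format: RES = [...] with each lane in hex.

t0 = [0xbf, 0x25, 0xe1, 0x9c, 0x98, 0x1f, 0x32, 0x67]
t1 = [0x67, 0x25, 0xe1, 0x98, 0x9c, 0xe1, 0x32, 0x67]
t2 = [0x9c, 0x9c, 0xe1, 0xe1, 0x32, 0x25, 0x67, 0xbf]

RES = [ 0x9c  0x9c  0xe1  0xe1  0x32  0x25  0x67  0xbf ]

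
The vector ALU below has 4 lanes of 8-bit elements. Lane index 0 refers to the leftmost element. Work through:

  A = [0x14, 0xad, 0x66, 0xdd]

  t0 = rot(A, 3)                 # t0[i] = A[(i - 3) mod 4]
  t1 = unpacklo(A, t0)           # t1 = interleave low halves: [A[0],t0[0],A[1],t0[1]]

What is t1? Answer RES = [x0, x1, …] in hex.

→ t0 |ad|66|dd|14|
→ t1 |14|ad|ad|66|

RES = [ 0x14  0xad  0xad  0x66 ]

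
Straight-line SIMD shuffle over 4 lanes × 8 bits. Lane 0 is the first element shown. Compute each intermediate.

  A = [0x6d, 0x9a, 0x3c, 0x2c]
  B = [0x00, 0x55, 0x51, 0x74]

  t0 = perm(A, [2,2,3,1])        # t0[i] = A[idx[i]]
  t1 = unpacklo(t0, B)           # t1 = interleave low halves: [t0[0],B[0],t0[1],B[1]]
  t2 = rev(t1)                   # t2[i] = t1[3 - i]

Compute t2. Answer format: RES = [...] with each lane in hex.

t0 = [0x3c, 0x3c, 0x2c, 0x9a]
t1 = [0x3c, 0x00, 0x3c, 0x55]
t2 = [0x55, 0x3c, 0x00, 0x3c]

RES = [ 0x55  0x3c  0x00  0x3c ]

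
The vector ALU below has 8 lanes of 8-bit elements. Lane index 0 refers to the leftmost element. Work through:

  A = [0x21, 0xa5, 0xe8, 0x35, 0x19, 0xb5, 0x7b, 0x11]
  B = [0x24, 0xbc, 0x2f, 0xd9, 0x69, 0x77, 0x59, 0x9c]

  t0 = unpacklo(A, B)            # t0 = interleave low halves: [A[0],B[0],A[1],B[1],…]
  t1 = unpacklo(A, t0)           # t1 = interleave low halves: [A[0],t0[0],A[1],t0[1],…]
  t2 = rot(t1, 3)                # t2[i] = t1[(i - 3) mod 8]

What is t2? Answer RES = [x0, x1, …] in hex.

→ t0 |21|24|a5|bc|e8|2f|35|d9|
→ t1 |21|21|a5|24|e8|a5|35|bc|
→ t2 |a5|35|bc|21|21|a5|24|e8|

RES = [0xa5, 0x35, 0xbc, 0x21, 0x21, 0xa5, 0x24, 0xe8]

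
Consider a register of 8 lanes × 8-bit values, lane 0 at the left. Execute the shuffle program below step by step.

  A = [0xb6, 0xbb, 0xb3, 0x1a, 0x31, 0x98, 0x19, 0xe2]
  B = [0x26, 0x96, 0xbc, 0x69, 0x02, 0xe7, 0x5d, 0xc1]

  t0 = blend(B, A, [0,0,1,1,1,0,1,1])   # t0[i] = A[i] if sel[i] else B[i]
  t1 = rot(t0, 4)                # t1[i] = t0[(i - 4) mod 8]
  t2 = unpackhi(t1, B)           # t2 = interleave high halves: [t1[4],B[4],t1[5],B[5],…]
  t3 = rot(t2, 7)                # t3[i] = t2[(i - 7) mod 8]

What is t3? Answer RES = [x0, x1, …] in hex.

RES = [0x02, 0x96, 0xe7, 0xb3, 0x5d, 0x1a, 0xc1, 0x26]

t0 = [0x26, 0x96, 0xb3, 0x1a, 0x31, 0xe7, 0x19, 0xe2]
t1 = [0x31, 0xe7, 0x19, 0xe2, 0x26, 0x96, 0xb3, 0x1a]
t2 = [0x26, 0x02, 0x96, 0xe7, 0xb3, 0x5d, 0x1a, 0xc1]
t3 = [0x02, 0x96, 0xe7, 0xb3, 0x5d, 0x1a, 0xc1, 0x26]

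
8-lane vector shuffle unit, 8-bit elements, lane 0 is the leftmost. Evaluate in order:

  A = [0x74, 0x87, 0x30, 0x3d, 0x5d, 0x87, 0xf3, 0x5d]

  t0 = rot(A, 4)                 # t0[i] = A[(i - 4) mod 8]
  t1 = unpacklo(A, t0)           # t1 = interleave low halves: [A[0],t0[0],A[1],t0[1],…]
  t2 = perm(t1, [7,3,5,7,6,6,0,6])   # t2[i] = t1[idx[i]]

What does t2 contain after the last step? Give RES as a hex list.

t0 = [0x5d, 0x87, 0xf3, 0x5d, 0x74, 0x87, 0x30, 0x3d]
t1 = [0x74, 0x5d, 0x87, 0x87, 0x30, 0xf3, 0x3d, 0x5d]
t2 = [0x5d, 0x87, 0xf3, 0x5d, 0x3d, 0x3d, 0x74, 0x3d]

RES = [ 0x5d  0x87  0xf3  0x5d  0x3d  0x3d  0x74  0x3d ]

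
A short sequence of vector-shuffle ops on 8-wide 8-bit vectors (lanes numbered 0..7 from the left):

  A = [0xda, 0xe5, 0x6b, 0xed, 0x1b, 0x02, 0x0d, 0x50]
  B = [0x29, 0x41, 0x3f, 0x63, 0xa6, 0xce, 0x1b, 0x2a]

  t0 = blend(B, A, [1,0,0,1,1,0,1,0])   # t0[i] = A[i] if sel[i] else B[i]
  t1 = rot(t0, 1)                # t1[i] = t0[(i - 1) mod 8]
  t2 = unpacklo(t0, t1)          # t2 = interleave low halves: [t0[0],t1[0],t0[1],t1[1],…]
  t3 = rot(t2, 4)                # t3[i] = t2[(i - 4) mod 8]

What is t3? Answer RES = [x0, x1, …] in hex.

→ t0 |da|41|3f|ed|1b|ce|0d|2a|
→ t1 |2a|da|41|3f|ed|1b|ce|0d|
→ t2 |da|2a|41|da|3f|41|ed|3f|
→ t3 |3f|41|ed|3f|da|2a|41|da|

RES = [0x3f, 0x41, 0xed, 0x3f, 0xda, 0x2a, 0x41, 0xda]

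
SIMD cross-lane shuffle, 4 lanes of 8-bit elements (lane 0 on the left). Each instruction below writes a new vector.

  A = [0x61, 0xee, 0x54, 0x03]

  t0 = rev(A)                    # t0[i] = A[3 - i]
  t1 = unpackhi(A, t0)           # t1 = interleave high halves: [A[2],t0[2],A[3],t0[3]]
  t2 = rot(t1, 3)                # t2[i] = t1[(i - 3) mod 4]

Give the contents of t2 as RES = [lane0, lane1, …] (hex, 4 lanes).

t0 = [0x03, 0x54, 0xee, 0x61]
t1 = [0x54, 0xee, 0x03, 0x61]
t2 = [0xee, 0x03, 0x61, 0x54]

RES = [0xee, 0x03, 0x61, 0x54]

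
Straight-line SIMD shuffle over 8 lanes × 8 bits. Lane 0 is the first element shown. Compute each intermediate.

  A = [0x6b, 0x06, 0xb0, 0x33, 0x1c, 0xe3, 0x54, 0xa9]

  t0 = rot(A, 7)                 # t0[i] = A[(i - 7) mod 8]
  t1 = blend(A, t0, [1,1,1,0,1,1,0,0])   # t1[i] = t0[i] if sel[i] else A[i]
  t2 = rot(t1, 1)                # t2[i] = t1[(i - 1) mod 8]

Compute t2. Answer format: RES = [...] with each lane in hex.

t0 = [0x06, 0xb0, 0x33, 0x1c, 0xe3, 0x54, 0xa9, 0x6b]
t1 = [0x06, 0xb0, 0x33, 0x33, 0xe3, 0x54, 0x54, 0xa9]
t2 = [0xa9, 0x06, 0xb0, 0x33, 0x33, 0xe3, 0x54, 0x54]

RES = [0xa9, 0x06, 0xb0, 0x33, 0x33, 0xe3, 0x54, 0x54]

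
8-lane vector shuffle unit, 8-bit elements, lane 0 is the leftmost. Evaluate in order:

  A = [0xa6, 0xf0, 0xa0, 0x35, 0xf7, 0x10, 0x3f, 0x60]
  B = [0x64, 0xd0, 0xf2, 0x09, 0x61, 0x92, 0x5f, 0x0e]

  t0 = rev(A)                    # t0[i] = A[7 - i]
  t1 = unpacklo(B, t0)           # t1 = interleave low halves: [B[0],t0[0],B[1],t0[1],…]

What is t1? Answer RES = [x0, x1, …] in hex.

→ t0 |60|3f|10|f7|35|a0|f0|a6|
→ t1 |64|60|d0|3f|f2|10|09|f7|

RES = [ 0x64  0x60  0xd0  0x3f  0xf2  0x10  0x09  0xf7 ]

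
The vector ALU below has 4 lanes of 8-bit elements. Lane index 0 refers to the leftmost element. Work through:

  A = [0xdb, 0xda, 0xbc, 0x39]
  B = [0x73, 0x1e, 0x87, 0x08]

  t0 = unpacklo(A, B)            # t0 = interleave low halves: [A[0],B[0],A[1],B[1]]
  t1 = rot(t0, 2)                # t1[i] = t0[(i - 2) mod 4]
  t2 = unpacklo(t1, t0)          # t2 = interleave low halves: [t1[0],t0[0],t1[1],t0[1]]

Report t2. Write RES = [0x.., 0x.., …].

RES = [0xda, 0xdb, 0x1e, 0x73]

→ t0 |db|73|da|1e|
→ t1 |da|1e|db|73|
→ t2 |da|db|1e|73|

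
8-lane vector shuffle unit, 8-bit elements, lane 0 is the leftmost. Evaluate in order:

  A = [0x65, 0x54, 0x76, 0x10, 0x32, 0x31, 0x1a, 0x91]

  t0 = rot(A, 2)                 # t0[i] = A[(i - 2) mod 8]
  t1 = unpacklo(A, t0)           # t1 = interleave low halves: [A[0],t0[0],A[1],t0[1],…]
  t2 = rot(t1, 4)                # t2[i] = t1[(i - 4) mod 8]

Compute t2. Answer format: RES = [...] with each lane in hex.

RES = [0x76, 0x65, 0x10, 0x54, 0x65, 0x1a, 0x54, 0x91]

t0 = [0x1a, 0x91, 0x65, 0x54, 0x76, 0x10, 0x32, 0x31]
t1 = [0x65, 0x1a, 0x54, 0x91, 0x76, 0x65, 0x10, 0x54]
t2 = [0x76, 0x65, 0x10, 0x54, 0x65, 0x1a, 0x54, 0x91]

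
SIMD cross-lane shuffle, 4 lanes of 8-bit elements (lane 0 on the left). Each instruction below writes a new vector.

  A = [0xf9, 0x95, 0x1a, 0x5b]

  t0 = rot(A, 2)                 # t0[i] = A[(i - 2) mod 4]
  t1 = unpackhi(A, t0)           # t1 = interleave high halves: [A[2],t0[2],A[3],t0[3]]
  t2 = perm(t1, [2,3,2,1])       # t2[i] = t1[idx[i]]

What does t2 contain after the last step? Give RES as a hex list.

RES = [0x5b, 0x95, 0x5b, 0xf9]

t0 = [0x1a, 0x5b, 0xf9, 0x95]
t1 = [0x1a, 0xf9, 0x5b, 0x95]
t2 = [0x5b, 0x95, 0x5b, 0xf9]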